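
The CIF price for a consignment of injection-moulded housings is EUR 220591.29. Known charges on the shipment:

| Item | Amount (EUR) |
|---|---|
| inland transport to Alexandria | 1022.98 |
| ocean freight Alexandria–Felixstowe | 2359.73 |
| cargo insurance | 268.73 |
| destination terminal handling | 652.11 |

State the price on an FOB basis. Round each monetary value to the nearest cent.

Not relevant to the conversion: inland to port — on the seller under both CIF and FOB; already in the CIF price and stays in the FOB price. destination terminal — on the buyer under both terms; not part of either seller's price.
From CIF to FOB, the seller no longer bears: freight, insurance.
FOB price = 220591.29 − 2359.73 − 268.73 = 217962.83

FOB price: EUR 217962.83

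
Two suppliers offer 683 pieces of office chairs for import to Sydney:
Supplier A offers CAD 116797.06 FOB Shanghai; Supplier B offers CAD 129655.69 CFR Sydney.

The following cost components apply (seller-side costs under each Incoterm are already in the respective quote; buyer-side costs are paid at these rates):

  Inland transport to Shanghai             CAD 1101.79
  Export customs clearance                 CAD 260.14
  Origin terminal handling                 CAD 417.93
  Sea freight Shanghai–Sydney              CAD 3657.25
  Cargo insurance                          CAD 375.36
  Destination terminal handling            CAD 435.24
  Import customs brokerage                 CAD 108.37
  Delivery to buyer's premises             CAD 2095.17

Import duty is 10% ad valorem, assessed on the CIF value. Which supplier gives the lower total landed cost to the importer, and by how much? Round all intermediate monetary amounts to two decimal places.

Supplier A (FOB):
CIF value = FOB price + freight + insurance = 116797.06 + 3657.25 + 375.36 = 120829.67
Import duty = 120829.67 × 10% = 12082.97
Buyer bears (A): 3657.25 + 375.36 + 435.24 + 108.37 + 2095.17 = 6671.39
Landed cost (A) = invoice 116797.06 + 6671.39 + duty 12082.97 = 135551.42
Supplier B (CFR):
CIF value = CFR price + insurance = 129655.69 + 375.36 = 130031.05
Import duty = 130031.05 × 10% = 13003.11
Buyer bears (B): 375.36 + 435.24 + 108.37 + 2095.17 = 3014.14
Landed cost (B) = invoice 129655.69 + 3014.14 + duty 13003.11 = 145672.94
Difference = |135551.42 − 145672.94| = 10121.52

Supplier A is cheaper by CAD 10121.52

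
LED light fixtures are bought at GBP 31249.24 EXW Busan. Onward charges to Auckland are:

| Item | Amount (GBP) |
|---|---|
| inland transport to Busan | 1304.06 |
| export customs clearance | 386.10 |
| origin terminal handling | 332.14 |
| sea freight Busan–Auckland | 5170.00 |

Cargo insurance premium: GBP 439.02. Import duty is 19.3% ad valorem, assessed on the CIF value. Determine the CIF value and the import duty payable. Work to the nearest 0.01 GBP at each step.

CIF value: GBP 38880.56; import duty: GBP 7503.95

CIF = EXW price + pre-shipment costs + freight + insurance
CIF = 31249.24 + 1304.06 + 386.10 + 332.14 + 5170.00 + 439.02 = 38880.56
Import duty = 38880.56 × 19.3% = 7503.95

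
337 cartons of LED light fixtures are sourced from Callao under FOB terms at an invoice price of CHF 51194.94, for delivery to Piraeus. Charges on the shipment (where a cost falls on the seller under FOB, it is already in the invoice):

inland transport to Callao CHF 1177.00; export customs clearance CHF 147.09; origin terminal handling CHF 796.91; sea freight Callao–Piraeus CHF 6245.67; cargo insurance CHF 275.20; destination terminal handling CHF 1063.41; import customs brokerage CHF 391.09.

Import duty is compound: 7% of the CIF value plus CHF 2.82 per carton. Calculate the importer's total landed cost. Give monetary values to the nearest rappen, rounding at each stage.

FOB: the seller bears costs until goods are on board at the origin port; the buyer bears freight, insurance and all costs thereafter.
Already in the invoice (seller's account under FOB): inland to port, export clearance, origin terminal — exclude.
CIF value = FOB price + freight + insurance = 51194.94 + 6245.67 + 275.20 = 57715.81
Ad valorem component: 57715.81 × 7% = 4040.11
Specific component: 337 × 2.82 = 950.34
Import duty = 4040.11 + 950.34 = 4990.45
Buyer bears: freight 6245.67 + insurance 275.20 + destination terminal 1063.41 + brokerage 391.09 + duty 4990.45 = 12965.82
Landed cost = invoice 51194.94 + 12965.82 = 64160.76

Total landed cost: CHF 64160.76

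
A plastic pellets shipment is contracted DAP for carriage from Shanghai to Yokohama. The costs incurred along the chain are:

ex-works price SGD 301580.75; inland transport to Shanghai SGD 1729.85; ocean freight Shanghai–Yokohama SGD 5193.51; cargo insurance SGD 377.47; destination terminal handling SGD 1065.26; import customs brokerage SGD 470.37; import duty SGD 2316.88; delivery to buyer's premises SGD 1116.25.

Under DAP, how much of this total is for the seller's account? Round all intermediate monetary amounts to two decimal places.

Seller's account: SGD 311063.09

DAP: the seller bears all costs to the named destination except import duty and clearance.
Seller's account: goods 301580.75 + inland to port 1729.85 + freight 5193.51 + insurance 377.47 + destination terminal 1065.26 + delivery 1116.25 = 311063.09
Buyer's account: brokerage 470.37 + duty 2316.88 = 2787.25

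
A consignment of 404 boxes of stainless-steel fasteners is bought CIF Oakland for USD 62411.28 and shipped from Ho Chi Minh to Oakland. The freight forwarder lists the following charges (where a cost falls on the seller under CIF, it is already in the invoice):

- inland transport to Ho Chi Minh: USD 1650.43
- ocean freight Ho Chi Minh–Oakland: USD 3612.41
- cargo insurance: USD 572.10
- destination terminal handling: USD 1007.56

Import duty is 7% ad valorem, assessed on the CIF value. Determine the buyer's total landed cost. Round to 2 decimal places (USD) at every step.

CIF: the seller pays costs through ocean freight and marine insurance to the destination port.
Already in the invoice (seller's account under CIF): inland to port, freight, insurance — exclude.
The CIF price already equals the CIF value: 62411.28
Import duty = 62411.28 × 7% = 4368.79
Buyer bears: destination terminal 1007.56 + duty 4368.79 = 5376.35
Landed cost = invoice 62411.28 + 5376.35 = 67787.63

Total landed cost: USD 67787.63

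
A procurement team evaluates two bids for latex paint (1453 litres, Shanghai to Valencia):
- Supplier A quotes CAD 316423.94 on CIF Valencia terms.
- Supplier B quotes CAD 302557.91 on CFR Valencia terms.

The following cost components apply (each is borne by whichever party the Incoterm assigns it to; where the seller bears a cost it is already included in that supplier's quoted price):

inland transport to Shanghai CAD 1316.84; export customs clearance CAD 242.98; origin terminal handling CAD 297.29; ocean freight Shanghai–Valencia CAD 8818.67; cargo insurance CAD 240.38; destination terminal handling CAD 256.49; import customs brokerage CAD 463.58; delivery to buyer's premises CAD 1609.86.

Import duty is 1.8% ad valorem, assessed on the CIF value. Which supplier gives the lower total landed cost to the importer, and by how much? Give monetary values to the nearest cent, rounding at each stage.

Supplier A (CIF):
The CIF price already equals the CIF value: 316423.94
Import duty = 316423.94 × 1.8% = 5695.63
Buyer bears (A): 256.49 + 463.58 + 1609.86 = 2329.93
Landed cost (A) = invoice 316423.94 + 2329.93 + duty 5695.63 = 324449.50
Supplier B (CFR):
CIF value = CFR price + insurance = 302557.91 + 240.38 = 302798.29
Import duty = 302798.29 × 1.8% = 5450.37
Buyer bears (B): 240.38 + 256.49 + 463.58 + 1609.86 = 2570.31
Landed cost (B) = invoice 302557.91 + 2570.31 + duty 5450.37 = 310578.59
Difference = |324449.50 − 310578.59| = 13870.91

Supplier B is cheaper by CAD 13870.91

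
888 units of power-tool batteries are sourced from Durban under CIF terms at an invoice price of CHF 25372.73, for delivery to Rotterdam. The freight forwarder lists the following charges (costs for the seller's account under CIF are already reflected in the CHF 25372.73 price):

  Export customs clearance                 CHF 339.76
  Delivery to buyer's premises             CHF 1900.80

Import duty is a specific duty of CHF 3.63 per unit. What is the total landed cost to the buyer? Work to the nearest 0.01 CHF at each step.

Total landed cost: CHF 30496.97

CIF: the seller pays costs through ocean freight and marine insurance to the destination port.
Already in the invoice (seller's account under CIF): export clearance — exclude.
The CIF price already equals the CIF value: 25372.73
Import duty = 888 × 3.63 = 3223.44
Buyer bears: delivery 1900.80 + duty 3223.44 = 5124.24
Landed cost = invoice 25372.73 + 5124.24 = 30496.97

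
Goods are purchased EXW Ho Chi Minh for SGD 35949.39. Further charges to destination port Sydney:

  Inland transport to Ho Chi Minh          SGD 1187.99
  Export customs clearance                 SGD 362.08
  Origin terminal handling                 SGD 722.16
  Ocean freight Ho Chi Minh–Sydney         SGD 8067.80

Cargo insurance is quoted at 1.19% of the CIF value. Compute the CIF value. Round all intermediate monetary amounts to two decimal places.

CIF value: SGD 46846.90

Let C be the CIF value. C = EXW price + pre-shipment costs + freight + 1.19% × C
C − 1.19% × C = 35949.39 + 1187.99 + 362.08 + 722.16 + 8067.80
0.9881 × C = 46289.42
C = 46289.42 / 0.9881 = 46846.90
Insurance premium = 1.19% × 46846.90 = 557.48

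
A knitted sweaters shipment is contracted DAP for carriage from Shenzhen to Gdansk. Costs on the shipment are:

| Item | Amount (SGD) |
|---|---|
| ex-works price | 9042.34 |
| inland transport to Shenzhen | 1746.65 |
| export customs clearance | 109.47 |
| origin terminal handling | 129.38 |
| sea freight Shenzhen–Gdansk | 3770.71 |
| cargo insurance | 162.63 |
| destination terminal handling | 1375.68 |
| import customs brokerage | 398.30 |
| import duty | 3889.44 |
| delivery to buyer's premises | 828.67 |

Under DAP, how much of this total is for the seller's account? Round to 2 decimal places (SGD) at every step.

DAP: the seller bears all costs to the named destination except import duty and clearance.
Seller's account: goods 9042.34 + inland to port 1746.65 + export clearance 109.47 + origin terminal 129.38 + freight 3770.71 + insurance 162.63 + destination terminal 1375.68 + delivery 828.67 = 17165.53
Buyer's account: brokerage 398.30 + duty 3889.44 = 4287.74

Seller's account: SGD 17165.53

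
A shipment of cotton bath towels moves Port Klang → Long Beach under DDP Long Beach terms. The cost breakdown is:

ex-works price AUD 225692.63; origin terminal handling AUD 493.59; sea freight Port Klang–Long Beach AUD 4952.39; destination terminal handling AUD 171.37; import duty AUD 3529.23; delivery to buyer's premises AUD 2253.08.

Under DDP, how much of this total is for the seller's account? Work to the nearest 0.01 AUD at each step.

DDP: the seller bears all costs including import duty.
Seller's account: goods 225692.63 + origin terminal 493.59 + freight 4952.39 + destination terminal 171.37 + duty 3529.23 + delivery 2253.08 = 237092.29
Buyer's account: 0.00

Seller's account: AUD 237092.29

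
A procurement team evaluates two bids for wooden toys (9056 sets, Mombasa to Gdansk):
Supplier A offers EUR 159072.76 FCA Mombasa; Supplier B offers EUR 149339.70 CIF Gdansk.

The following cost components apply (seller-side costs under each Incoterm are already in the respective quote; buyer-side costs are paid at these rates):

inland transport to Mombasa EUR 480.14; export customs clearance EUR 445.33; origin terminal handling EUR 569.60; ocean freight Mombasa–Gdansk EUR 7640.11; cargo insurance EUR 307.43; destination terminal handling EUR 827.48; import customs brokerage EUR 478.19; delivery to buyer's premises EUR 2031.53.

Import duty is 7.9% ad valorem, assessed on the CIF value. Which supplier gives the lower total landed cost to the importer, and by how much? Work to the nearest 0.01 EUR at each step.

Supplier B is cheaper by EUR 19691.96

Supplier A (FCA):
CIF value = FCA price + origin terminal + freight + insurance = 159072.76 + 569.60 + 7640.11 + 307.43 = 167589.90
Import duty = 167589.90 × 7.9% = 13239.60
Buyer bears (A): 569.60 + 7640.11 + 307.43 + 827.48 + 478.19 + 2031.53 = 11854.34
Landed cost (A) = invoice 159072.76 + 11854.34 + duty 13239.60 = 184166.70
Supplier B (CIF):
The CIF price already equals the CIF value: 149339.70
Import duty = 149339.70 × 7.9% = 11797.84
Buyer bears (B): 827.48 + 478.19 + 2031.53 = 3337.20
Landed cost (B) = invoice 149339.70 + 3337.20 + duty 11797.84 = 164474.74
Difference = |184166.70 − 164474.74| = 19691.96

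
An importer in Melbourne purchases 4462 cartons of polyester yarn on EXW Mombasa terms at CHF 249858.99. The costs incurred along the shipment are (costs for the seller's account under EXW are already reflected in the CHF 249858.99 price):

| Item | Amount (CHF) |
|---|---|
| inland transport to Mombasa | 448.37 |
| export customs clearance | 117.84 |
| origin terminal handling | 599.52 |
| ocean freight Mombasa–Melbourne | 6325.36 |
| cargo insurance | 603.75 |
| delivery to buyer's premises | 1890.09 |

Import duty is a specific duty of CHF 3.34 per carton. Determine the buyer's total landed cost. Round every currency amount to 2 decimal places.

Total landed cost: CHF 274747.00

EXW: the seller makes goods available at their premises; the buyer bears all onward costs.
CIF value = EXW price + inland to port + export clearance + origin terminal + freight + insurance = 249858.99 + 448.37 + 117.84 + 599.52 + 6325.36 + 603.75 = 257953.83
Import duty = 4462 × 3.34 = 14903.08
Buyer bears: inland to port 448.37 + export clearance 117.84 + origin terminal 599.52 + freight 6325.36 + insurance 603.75 + delivery 1890.09 + duty 14903.08 = 24888.01
Landed cost = invoice 249858.99 + 24888.01 = 274747.00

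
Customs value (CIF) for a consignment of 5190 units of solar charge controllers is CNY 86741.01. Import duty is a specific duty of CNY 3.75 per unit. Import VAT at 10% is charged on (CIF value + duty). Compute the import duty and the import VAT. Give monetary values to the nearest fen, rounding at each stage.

Import duty: CNY 19462.50; import VAT: CNY 10620.35

Import duty = 5190 × 3.75 = 19462.50
VAT base = CIF + duty = 86741.01 + 19462.50 = 106203.51
Import VAT = 106203.51 × 10% = 10620.35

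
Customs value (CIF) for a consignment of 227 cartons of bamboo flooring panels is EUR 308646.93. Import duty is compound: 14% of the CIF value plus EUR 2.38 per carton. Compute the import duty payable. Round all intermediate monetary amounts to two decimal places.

Ad valorem component: 308646.93 × 14% = 43210.57
Specific component: 227 × 2.38 = 540.26
Import duty = 43210.57 + 540.26 = 43750.83

Import duty: EUR 43750.83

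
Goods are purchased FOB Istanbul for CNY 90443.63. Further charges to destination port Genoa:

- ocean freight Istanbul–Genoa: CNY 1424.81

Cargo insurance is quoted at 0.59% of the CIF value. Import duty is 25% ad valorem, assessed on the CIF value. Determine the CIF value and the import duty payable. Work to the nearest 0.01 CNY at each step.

CIF value: CNY 92413.68; import duty: CNY 23103.42

Let C be the CIF value. C = FOB price + freight + 0.59% × C
C − 0.59% × C = 90443.63 + 1424.81
0.9941 × C = 91868.44
C = 91868.44 / 0.9941 = 92413.68
Insurance premium = 0.59% × 92413.68 = 545.24
Import duty = 92413.68 × 25% = 23103.42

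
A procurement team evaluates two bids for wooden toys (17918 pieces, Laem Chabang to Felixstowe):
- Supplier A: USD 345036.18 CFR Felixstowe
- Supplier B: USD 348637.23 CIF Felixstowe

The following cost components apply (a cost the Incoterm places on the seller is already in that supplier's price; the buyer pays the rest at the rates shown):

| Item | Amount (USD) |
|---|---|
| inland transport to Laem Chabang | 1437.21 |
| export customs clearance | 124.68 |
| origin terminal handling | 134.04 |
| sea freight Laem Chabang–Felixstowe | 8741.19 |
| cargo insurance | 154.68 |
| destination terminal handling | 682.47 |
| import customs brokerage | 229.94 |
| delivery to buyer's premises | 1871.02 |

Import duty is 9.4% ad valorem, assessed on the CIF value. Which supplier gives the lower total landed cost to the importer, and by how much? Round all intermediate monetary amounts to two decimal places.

Supplier A is cheaper by USD 3770.33

Supplier A (CFR):
CIF value = CFR price + insurance = 345036.18 + 154.68 = 345190.86
Import duty = 345190.86 × 9.4% = 32447.94
Buyer bears (A): 154.68 + 682.47 + 229.94 + 1871.02 = 2938.11
Landed cost (A) = invoice 345036.18 + 2938.11 + duty 32447.94 = 380422.23
Supplier B (CIF):
The CIF price already equals the CIF value: 348637.23
Import duty = 348637.23 × 9.4% = 32771.90
Buyer bears (B): 682.47 + 229.94 + 1871.02 = 2783.43
Landed cost (B) = invoice 348637.23 + 2783.43 + duty 32771.90 = 384192.56
Difference = |380422.23 − 384192.56| = 3770.33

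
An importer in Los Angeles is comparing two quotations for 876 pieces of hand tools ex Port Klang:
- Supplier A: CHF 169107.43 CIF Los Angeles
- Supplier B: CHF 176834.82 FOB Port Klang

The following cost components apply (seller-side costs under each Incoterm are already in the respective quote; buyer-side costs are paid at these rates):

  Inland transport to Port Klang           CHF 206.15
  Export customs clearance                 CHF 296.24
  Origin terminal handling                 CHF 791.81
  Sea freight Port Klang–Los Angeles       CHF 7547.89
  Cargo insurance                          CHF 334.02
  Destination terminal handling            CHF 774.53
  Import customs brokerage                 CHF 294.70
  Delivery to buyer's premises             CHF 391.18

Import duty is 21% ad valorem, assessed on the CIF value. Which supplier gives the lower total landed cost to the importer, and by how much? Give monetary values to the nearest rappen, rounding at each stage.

Supplier A is cheaper by CHF 18887.25

Supplier A (CIF):
The CIF price already equals the CIF value: 169107.43
Import duty = 169107.43 × 21% = 35512.56
Buyer bears (A): 774.53 + 294.70 + 391.18 = 1460.41
Landed cost (A) = invoice 169107.43 + 1460.41 + duty 35512.56 = 206080.40
Supplier B (FOB):
CIF value = FOB price + freight + insurance = 176834.82 + 7547.89 + 334.02 = 184716.73
Import duty = 184716.73 × 21% = 38790.51
Buyer bears (B): 7547.89 + 334.02 + 774.53 + 294.70 + 391.18 = 9342.32
Landed cost (B) = invoice 176834.82 + 9342.32 + duty 38790.51 = 224967.65
Difference = |206080.40 − 224967.65| = 18887.25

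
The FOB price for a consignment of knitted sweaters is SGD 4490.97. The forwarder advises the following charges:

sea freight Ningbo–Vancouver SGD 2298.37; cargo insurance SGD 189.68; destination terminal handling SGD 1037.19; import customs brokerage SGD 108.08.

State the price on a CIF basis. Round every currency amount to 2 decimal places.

Not relevant to the conversion: brokerage, destination terminal — on the buyer under both terms; not part of either seller's price.
From FOB to CIF, the seller additionally bears: freight, insurance.
CIF price = 4490.97 + 2298.37 + 189.68 = 6979.02

CIF price: SGD 6979.02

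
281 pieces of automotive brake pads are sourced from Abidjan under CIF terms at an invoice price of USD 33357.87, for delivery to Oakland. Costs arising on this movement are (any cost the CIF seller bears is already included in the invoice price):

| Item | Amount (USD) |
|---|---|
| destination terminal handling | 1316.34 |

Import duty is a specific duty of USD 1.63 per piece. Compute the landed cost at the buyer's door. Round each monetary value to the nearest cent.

Total landed cost: USD 35132.24

CIF: the seller pays costs through ocean freight and marine insurance to the destination port.
The CIF price already equals the CIF value: 33357.87
Import duty = 281 × 1.63 = 458.03
Buyer bears: destination terminal 1316.34 + duty 458.03 = 1774.37
Landed cost = invoice 33357.87 + 1774.37 = 35132.24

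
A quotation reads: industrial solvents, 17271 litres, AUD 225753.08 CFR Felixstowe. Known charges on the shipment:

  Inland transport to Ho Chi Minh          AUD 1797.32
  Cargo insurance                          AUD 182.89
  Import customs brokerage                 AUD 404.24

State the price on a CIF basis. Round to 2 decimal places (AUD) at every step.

CIF price: AUD 225935.97

Not relevant to the conversion: inland to port — on the seller under both CFR and CIF; already in the CFR price and stays in the CIF price. brokerage — on the buyer under both terms; not part of either seller's price.
From CFR to CIF, the seller additionally bears: insurance.
CIF price = 225753.08 + 182.89 = 225935.97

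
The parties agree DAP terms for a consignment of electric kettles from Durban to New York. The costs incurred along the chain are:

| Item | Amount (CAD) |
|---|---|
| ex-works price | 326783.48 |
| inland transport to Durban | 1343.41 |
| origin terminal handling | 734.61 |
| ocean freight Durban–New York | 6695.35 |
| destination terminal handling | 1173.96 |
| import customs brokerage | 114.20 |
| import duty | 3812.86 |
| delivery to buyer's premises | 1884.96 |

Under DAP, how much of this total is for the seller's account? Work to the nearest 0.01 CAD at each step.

DAP: the seller bears all costs to the named destination except import duty and clearance.
Seller's account: goods 326783.48 + inland to port 1343.41 + origin terminal 734.61 + freight 6695.35 + destination terminal 1173.96 + delivery 1884.96 = 338615.77
Buyer's account: brokerage 114.20 + duty 3812.86 = 3927.06

Seller's account: CAD 338615.77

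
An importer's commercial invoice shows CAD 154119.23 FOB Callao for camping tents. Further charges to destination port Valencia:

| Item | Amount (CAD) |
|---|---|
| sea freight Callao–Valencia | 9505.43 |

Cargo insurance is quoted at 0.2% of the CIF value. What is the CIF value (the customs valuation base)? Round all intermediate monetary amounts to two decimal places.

CIF value: CAD 163952.57

Let C be the CIF value. C = FOB price + freight + 0.2% × C
C − 0.2% × C = 154119.23 + 9505.43
0.998 × C = 163624.66
C = 163624.66 / 0.998 = 163952.57
Insurance premium = 0.2% × 163952.57 = 327.91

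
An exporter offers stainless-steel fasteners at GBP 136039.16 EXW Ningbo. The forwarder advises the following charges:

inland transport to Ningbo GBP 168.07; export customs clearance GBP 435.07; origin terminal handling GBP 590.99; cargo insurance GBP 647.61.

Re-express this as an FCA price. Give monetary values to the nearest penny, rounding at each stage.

FCA price: GBP 136642.30

Not relevant to the conversion: insurance, origin terminal — on the buyer under both terms; not part of either seller's price.
From EXW to FCA, the seller additionally bears: inland to port, export clearance.
FCA price = 136039.16 + 168.07 + 435.07 = 136642.30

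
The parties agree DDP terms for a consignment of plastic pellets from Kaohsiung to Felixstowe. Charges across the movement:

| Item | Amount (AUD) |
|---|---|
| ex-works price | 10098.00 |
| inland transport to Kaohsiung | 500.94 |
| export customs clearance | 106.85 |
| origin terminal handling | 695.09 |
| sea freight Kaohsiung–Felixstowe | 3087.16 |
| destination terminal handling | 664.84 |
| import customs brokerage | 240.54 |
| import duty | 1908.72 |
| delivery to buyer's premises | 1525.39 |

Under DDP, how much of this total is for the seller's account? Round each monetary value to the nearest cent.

DDP: the seller bears all costs including import duty.
Seller's account: goods 10098.00 + inland to port 500.94 + export clearance 106.85 + origin terminal 695.09 + freight 3087.16 + destination terminal 664.84 + brokerage 240.54 + duty 1908.72 + delivery 1525.39 = 18827.53
Buyer's account: 0.00

Seller's account: AUD 18827.53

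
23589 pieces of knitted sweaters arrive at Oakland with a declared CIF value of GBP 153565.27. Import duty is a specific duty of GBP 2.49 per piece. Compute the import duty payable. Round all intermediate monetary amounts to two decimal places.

Import duty: GBP 58736.61

Import duty = 23589 × 2.49 = 58736.61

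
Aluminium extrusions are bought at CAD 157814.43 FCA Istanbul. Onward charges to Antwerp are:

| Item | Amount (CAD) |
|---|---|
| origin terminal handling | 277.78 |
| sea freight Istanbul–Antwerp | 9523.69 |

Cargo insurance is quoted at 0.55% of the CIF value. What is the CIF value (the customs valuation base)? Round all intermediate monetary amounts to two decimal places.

Let C be the CIF value. C = FCA price + pre-shipment costs + freight + 0.55% × C
C − 0.55% × C = 157814.43 + 277.78 + 9523.69
0.9945 × C = 167615.90
C = 167615.90 / 0.9945 = 168542.89
Insurance premium = 0.55% × 168542.89 = 926.99

CIF value: CAD 168542.89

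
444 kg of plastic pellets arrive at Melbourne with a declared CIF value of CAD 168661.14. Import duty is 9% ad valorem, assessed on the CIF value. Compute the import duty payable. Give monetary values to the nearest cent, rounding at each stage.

Import duty: CAD 15179.50

Import duty = 168661.14 × 9% = 15179.50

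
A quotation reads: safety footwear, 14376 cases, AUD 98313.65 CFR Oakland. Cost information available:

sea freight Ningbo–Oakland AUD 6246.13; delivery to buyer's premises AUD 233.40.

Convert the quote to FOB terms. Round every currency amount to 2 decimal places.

Not relevant to the conversion: delivery — on the buyer under both terms; not part of either seller's price.
From CFR to FOB, the seller no longer bears: freight.
FOB price = 98313.65 − 6246.13 = 92067.52

FOB price: AUD 92067.52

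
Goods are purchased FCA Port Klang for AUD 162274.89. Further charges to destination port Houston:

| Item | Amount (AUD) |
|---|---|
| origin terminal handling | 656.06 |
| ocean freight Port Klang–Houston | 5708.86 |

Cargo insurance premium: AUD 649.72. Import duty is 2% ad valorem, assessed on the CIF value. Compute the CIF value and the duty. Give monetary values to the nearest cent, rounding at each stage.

CIF value: AUD 169289.53; import duty: AUD 3385.79

CIF = FCA price + pre-shipment costs + freight + insurance
CIF = 162274.89 + 656.06 + 5708.86 + 649.72 = 169289.53
Import duty = 169289.53 × 2% = 3385.79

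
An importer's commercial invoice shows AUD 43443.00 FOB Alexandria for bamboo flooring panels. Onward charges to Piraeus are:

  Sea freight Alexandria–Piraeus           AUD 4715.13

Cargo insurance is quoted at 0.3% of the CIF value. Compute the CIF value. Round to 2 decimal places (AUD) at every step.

CIF value: AUD 48303.04

Let C be the CIF value. C = FOB price + freight + 0.3% × C
C − 0.3% × C = 43443.00 + 4715.13
0.997 × C = 48158.13
C = 48158.13 / 0.997 = 48303.04
Insurance premium = 0.3% × 48303.04 = 144.91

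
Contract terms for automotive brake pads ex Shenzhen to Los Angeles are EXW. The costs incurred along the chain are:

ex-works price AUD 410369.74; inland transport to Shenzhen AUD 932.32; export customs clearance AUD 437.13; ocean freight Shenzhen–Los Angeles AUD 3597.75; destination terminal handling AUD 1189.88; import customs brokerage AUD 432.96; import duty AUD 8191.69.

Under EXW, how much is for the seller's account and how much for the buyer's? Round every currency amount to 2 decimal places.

Seller: AUD 410369.74; buyer: AUD 14781.73

EXW: the seller makes goods available at their premises; the buyer bears all onward costs.
Seller's account: goods 410369.74 = 410369.74
Buyer's account: inland to port 932.32 + export clearance 437.13 + freight 3597.75 + destination terminal 1189.88 + brokerage 432.96 + duty 8191.69 = 14781.73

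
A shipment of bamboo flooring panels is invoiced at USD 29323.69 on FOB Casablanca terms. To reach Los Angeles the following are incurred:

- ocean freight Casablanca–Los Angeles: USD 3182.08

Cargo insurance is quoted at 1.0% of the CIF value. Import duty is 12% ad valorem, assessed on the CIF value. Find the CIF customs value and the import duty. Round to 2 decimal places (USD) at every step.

Let C be the CIF value. C = FOB price + freight + 1.0% × C
C − 1.0% × C = 29323.69 + 3182.08
0.99 × C = 32505.77
C = 32505.77 / 0.99 = 32834.11
Insurance premium = 1.0% × 32834.11 = 328.34
Import duty = 32834.11 × 12% = 3940.09

CIF value: USD 32834.11; import duty: USD 3940.09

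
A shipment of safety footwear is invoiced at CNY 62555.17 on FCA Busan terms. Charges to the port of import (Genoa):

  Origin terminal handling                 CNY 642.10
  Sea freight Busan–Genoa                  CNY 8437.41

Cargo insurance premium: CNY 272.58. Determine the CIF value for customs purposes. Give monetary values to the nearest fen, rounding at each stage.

CIF value: CNY 71907.26

CIF = FCA price + pre-shipment costs + freight + insurance
CIF = 62555.17 + 642.10 + 8437.41 + 272.58 = 71907.26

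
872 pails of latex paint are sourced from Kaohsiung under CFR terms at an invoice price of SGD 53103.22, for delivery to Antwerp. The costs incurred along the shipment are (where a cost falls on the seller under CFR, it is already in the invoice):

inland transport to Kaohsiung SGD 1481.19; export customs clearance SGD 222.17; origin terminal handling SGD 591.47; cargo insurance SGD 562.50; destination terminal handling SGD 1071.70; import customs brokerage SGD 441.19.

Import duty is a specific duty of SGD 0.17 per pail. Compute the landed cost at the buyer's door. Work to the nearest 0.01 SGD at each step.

Total landed cost: SGD 55326.85

CFR: the seller pays costs through ocean freight to the destination port, but not insurance.
Already in the invoice (seller's account under CFR): inland to port, export clearance, origin terminal — exclude.
CIF value = CFR price + insurance = 53103.22 + 562.50 = 53665.72
Import duty = 872 × 0.17 = 148.24
Buyer bears: insurance 562.50 + destination terminal 1071.70 + brokerage 441.19 + duty 148.24 = 2223.63
Landed cost = invoice 53103.22 + 2223.63 = 55326.85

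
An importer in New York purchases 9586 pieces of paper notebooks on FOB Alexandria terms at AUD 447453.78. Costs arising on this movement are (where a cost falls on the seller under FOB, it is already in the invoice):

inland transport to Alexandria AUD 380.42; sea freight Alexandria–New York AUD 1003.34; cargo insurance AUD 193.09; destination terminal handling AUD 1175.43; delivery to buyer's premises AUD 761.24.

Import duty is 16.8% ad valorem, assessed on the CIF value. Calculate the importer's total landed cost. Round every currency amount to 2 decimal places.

Total landed cost: AUD 525960.12

FOB: the seller bears costs until goods are on board at the origin port; the buyer bears freight, insurance and all costs thereafter.
Already in the invoice (seller's account under FOB): inland to port — exclude.
CIF value = FOB price + freight + insurance = 447453.78 + 1003.34 + 193.09 = 448650.21
Import duty = 448650.21 × 16.8% = 75373.24
Buyer bears: freight 1003.34 + insurance 193.09 + destination terminal 1175.43 + delivery 761.24 + duty 75373.24 = 78506.34
Landed cost = invoice 447453.78 + 78506.34 = 525960.12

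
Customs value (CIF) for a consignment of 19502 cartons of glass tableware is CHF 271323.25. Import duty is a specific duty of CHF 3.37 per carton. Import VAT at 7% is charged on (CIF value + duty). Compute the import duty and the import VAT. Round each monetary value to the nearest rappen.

Import duty = 19502 × 3.37 = 65721.74
VAT base = CIF + duty = 271323.25 + 65721.74 = 337044.99
Import VAT = 337044.99 × 7% = 23593.15

Import duty: CHF 65721.74; import VAT: CHF 23593.15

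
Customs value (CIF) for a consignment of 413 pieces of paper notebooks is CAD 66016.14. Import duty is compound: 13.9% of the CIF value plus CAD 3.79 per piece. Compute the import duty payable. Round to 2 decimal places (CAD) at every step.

Ad valorem component: 66016.14 × 13.9% = 9176.24
Specific component: 413 × 3.79 = 1565.27
Import duty = 9176.24 + 1565.27 = 10741.51

Import duty: CAD 10741.51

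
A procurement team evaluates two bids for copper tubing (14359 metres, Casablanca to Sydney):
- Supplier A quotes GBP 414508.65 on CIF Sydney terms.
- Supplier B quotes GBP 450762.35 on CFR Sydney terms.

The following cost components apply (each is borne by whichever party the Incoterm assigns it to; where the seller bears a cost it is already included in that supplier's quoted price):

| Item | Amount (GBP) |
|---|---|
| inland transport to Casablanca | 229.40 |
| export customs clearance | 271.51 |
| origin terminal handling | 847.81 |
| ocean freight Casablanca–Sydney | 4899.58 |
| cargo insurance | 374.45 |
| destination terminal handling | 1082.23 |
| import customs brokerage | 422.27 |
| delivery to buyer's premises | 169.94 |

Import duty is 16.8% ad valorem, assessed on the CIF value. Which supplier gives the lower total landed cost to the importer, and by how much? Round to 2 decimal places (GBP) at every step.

Supplier A is cheaper by GBP 42781.68

Supplier A (CIF):
The CIF price already equals the CIF value: 414508.65
Import duty = 414508.65 × 16.8% = 69637.45
Buyer bears (A): 1082.23 + 422.27 + 169.94 = 1674.44
Landed cost (A) = invoice 414508.65 + 1674.44 + duty 69637.45 = 485820.54
Supplier B (CFR):
CIF value = CFR price + insurance = 450762.35 + 374.45 = 451136.80
Import duty = 451136.80 × 16.8% = 75790.98
Buyer bears (B): 374.45 + 1082.23 + 422.27 + 169.94 = 2048.89
Landed cost (B) = invoice 450762.35 + 2048.89 + duty 75790.98 = 528602.22
Difference = |485820.54 − 528602.22| = 42781.68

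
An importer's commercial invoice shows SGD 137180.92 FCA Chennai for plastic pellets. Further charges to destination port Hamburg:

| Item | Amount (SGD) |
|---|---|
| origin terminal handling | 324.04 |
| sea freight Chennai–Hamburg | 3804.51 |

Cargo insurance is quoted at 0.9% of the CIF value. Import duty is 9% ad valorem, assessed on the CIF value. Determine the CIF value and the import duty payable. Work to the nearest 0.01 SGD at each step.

CIF value: SGD 142592.81; import duty: SGD 12833.35

Let C be the CIF value. C = FCA price + pre-shipment costs + freight + 0.9% × C
C − 0.9% × C = 137180.92 + 324.04 + 3804.51
0.991 × C = 141309.47
C = 141309.47 / 0.991 = 142592.81
Insurance premium = 0.9% × 142592.81 = 1283.34
Import duty = 142592.81 × 9% = 12833.35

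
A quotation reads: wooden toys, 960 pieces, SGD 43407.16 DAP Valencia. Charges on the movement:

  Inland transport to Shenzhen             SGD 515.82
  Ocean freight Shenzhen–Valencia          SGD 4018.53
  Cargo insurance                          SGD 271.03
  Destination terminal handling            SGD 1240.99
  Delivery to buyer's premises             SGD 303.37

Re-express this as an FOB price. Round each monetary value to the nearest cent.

Not relevant to the conversion: inland to port — on the seller under both DAP and FOB; already in the DAP price and stays in the FOB price.
From DAP to FOB, the seller no longer bears: freight, insurance, destination terminal, delivery.
FOB price = 43407.16 − 4018.53 − 271.03 − 1240.99 − 303.37 = 37573.24

FOB price: SGD 37573.24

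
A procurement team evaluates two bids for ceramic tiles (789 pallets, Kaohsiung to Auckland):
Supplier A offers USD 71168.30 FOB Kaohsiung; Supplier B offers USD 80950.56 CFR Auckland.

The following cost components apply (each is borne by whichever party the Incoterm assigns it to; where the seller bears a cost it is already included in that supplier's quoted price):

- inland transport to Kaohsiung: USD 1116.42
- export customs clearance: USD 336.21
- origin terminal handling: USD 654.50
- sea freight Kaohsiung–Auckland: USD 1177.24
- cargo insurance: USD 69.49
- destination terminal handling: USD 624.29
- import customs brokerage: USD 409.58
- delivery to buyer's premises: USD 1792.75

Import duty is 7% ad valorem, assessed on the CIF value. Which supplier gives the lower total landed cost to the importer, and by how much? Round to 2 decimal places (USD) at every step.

Supplier A is cheaper by USD 9207.37

Supplier A (FOB):
CIF value = FOB price + freight + insurance = 71168.30 + 1177.24 + 69.49 = 72415.03
Import duty = 72415.03 × 7% = 5069.05
Buyer bears (A): 1177.24 + 69.49 + 624.29 + 409.58 + 1792.75 = 4073.35
Landed cost (A) = invoice 71168.30 + 4073.35 + duty 5069.05 = 80310.70
Supplier B (CFR):
CIF value = CFR price + insurance = 80950.56 + 69.49 = 81020.05
Import duty = 81020.05 × 7% = 5671.40
Buyer bears (B): 69.49 + 624.29 + 409.58 + 1792.75 = 2896.11
Landed cost (B) = invoice 80950.56 + 2896.11 + duty 5671.40 = 89518.07
Difference = |80310.70 − 89518.07| = 9207.37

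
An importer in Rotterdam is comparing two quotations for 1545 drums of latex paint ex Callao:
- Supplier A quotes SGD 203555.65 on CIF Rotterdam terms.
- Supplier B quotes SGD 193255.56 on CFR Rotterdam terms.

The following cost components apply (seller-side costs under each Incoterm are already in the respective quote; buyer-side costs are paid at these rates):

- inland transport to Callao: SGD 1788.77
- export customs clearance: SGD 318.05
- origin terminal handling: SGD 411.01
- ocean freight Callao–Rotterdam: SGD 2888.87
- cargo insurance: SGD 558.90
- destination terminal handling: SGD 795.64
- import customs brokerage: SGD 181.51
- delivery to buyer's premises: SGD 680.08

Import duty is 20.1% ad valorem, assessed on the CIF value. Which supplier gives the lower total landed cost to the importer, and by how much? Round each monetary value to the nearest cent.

Supplier A (CIF):
The CIF price already equals the CIF value: 203555.65
Import duty = 203555.65 × 20.1% = 40914.69
Buyer bears (A): 795.64 + 181.51 + 680.08 = 1657.23
Landed cost (A) = invoice 203555.65 + 1657.23 + duty 40914.69 = 246127.57
Supplier B (CFR):
CIF value = CFR price + insurance = 193255.56 + 558.90 = 193814.46
Import duty = 193814.46 × 20.1% = 38956.71
Buyer bears (B): 558.90 + 795.64 + 181.51 + 680.08 = 2216.13
Landed cost (B) = invoice 193255.56 + 2216.13 + duty 38956.71 = 234428.40
Difference = |246127.57 − 234428.40| = 11699.17

Supplier B is cheaper by SGD 11699.17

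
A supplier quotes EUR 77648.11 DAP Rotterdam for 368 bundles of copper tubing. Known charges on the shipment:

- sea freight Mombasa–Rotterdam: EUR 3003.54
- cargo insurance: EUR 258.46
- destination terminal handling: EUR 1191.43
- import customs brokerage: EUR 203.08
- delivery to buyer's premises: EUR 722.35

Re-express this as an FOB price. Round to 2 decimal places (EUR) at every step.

Not relevant to the conversion: brokerage — on the buyer under both terms; not part of either seller's price.
From DAP to FOB, the seller no longer bears: freight, insurance, destination terminal, delivery.
FOB price = 77648.11 − 3003.54 − 258.46 − 1191.43 − 722.35 = 72472.33

FOB price: EUR 72472.33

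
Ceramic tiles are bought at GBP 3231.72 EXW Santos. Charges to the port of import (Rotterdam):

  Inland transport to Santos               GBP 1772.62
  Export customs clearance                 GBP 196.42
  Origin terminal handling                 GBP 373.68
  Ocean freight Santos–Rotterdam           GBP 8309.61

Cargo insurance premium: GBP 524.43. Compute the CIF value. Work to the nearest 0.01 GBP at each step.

CIF = EXW price + pre-shipment costs + freight + insurance
CIF = 3231.72 + 1772.62 + 196.42 + 373.68 + 8309.61 + 524.43 = 14408.48

CIF value: GBP 14408.48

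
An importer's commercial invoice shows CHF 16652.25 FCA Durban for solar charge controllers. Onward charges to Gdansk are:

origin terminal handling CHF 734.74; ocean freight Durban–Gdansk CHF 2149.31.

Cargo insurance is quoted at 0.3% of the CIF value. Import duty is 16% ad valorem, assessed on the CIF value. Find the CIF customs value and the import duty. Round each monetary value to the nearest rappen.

Let C be the CIF value. C = FCA price + pre-shipment costs + freight + 0.3% × C
C − 0.3% × C = 16652.25 + 734.74 + 2149.31
0.997 × C = 19536.30
C = 19536.30 / 0.997 = 19595.09
Insurance premium = 0.3% × 19595.09 = 58.79
Import duty = 19595.09 × 16% = 3135.21

CIF value: CHF 19595.09; import duty: CHF 3135.21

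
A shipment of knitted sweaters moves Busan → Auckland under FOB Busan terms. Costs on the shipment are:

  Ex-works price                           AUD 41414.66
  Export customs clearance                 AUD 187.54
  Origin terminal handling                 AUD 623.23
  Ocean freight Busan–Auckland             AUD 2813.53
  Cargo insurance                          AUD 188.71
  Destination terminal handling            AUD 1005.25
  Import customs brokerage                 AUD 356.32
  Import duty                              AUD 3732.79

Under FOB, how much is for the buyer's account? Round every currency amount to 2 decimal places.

FOB: the seller bears costs until goods are on board at the origin port; the buyer bears freight, insurance and all costs thereafter.
Seller's account: goods 41414.66 + export clearance 187.54 + origin terminal 623.23 = 42225.43
Buyer's account: freight 2813.53 + insurance 188.71 + destination terminal 1005.25 + brokerage 356.32 + duty 3732.79 = 8096.60

Buyer's account: AUD 8096.60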